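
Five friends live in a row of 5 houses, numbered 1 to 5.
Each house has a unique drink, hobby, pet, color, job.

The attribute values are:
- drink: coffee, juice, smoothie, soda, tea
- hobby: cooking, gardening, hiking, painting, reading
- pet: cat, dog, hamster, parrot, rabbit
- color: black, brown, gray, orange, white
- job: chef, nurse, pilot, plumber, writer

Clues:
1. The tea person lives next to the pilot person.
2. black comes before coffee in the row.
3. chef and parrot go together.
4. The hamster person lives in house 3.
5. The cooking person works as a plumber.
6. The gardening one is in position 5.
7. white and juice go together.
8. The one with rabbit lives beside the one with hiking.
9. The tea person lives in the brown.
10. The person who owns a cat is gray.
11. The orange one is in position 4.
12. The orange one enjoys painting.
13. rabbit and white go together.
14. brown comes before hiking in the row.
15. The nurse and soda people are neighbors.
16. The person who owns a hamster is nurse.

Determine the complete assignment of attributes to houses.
Solution:

House | Drink | Hobby | Pet | Color | Job
-----------------------------------------
  1   | tea | cooking | dog | brown | plumber
  2   | juice | reading | rabbit | white | pilot
  3   | smoothie | hiking | hamster | black | nurse
  4   | soda | painting | parrot | orange | chef
  5   | coffee | gardening | cat | gray | writer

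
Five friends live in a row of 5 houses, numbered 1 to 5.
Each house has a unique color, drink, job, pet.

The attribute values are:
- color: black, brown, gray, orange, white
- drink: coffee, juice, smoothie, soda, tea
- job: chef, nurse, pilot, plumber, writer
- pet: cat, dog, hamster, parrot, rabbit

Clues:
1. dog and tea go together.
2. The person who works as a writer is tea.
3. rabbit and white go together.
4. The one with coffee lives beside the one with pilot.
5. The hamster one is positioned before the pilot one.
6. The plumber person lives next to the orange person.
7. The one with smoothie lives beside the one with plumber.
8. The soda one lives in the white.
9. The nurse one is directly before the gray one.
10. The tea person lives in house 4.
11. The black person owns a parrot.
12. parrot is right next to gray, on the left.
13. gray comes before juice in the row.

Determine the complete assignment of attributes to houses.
Solution:

House | Color | Drink | Job | Pet
---------------------------------
  1   | black | smoothie | nurse | parrot
  2   | gray | coffee | plumber | hamster
  3   | orange | juice | pilot | cat
  4   | brown | tea | writer | dog
  5   | white | soda | chef | rabbit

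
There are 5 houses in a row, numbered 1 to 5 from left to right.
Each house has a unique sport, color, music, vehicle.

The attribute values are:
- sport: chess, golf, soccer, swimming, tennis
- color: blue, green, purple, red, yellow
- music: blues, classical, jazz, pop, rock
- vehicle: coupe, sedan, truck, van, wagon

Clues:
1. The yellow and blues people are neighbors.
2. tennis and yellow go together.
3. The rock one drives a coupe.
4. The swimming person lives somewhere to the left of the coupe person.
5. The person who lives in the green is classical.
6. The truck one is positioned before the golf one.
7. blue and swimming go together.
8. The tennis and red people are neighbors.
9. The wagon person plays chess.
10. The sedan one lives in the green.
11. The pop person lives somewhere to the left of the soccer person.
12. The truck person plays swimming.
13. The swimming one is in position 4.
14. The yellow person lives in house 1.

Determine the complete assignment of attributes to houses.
Solution:

House | Sport | Color | Music | Vehicle
---------------------------------------
  1   | tennis | yellow | pop | van
  2   | chess | red | blues | wagon
  3   | soccer | green | classical | sedan
  4   | swimming | blue | jazz | truck
  5   | golf | purple | rock | coupe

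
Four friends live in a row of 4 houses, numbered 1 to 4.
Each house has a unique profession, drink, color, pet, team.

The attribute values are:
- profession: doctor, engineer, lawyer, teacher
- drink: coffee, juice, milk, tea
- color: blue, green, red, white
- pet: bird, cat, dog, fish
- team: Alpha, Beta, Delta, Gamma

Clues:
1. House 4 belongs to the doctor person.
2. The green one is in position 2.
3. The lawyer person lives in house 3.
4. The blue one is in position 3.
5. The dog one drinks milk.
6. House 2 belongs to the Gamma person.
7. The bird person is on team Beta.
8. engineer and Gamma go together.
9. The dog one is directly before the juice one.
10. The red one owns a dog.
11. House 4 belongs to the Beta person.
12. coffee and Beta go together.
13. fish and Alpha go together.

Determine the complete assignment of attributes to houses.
Solution:

House | Profession | Drink | Color | Pet | Team
-----------------------------------------------
  1   | teacher | milk | red | dog | Delta
  2   | engineer | juice | green | cat | Gamma
  3   | lawyer | tea | blue | fish | Alpha
  4   | doctor | coffee | white | bird | Beta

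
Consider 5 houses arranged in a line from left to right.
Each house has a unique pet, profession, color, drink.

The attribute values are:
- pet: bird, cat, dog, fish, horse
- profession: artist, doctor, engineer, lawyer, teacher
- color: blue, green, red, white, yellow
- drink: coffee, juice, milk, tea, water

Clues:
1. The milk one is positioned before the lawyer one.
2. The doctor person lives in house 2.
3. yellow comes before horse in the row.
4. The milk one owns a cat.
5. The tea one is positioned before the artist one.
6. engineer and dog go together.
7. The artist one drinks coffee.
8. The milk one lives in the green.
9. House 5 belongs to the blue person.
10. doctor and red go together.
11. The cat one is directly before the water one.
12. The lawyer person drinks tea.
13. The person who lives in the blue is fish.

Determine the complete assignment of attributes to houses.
Solution:

House | Pet | Profession | Color | Drink
----------------------------------------
  1   | cat | teacher | green | milk
  2   | bird | doctor | red | water
  3   | dog | engineer | yellow | juice
  4   | horse | lawyer | white | tea
  5   | fish | artist | blue | coffee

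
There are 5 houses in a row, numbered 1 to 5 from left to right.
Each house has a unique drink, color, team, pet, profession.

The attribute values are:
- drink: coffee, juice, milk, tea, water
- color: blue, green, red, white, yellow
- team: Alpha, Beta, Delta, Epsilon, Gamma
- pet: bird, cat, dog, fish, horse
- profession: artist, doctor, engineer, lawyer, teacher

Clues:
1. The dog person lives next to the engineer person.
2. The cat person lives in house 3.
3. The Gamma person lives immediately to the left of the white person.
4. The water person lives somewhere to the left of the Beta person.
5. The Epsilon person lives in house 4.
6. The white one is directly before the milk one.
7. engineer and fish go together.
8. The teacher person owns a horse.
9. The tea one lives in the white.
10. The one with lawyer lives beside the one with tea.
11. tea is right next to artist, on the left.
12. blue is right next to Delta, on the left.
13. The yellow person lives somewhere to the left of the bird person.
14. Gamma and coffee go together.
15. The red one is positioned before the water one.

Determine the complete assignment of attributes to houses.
Solution:

House | Drink | Color | Team | Pet | Profession
-----------------------------------------------
  1   | coffee | blue | Gamma | dog | lawyer
  2   | tea | white | Delta | fish | engineer
  3   | milk | red | Alpha | cat | artist
  4   | water | yellow | Epsilon | horse | teacher
  5   | juice | green | Beta | bird | doctor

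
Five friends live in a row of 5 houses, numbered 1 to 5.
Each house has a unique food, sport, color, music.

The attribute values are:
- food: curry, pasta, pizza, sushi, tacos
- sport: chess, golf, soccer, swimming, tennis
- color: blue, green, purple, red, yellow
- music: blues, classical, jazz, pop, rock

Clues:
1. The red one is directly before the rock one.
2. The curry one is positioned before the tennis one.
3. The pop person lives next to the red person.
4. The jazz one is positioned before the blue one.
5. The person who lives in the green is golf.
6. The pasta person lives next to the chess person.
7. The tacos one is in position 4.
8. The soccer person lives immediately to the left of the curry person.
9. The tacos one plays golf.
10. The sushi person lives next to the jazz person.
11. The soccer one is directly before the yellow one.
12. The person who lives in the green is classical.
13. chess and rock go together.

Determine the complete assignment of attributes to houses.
Solution:

House | Food | Sport | Color | Music
------------------------------------
  1   | sushi | swimming | purple | pop
  2   | pasta | soccer | red | jazz
  3   | curry | chess | yellow | rock
  4   | tacos | golf | green | classical
  5   | pizza | tennis | blue | blues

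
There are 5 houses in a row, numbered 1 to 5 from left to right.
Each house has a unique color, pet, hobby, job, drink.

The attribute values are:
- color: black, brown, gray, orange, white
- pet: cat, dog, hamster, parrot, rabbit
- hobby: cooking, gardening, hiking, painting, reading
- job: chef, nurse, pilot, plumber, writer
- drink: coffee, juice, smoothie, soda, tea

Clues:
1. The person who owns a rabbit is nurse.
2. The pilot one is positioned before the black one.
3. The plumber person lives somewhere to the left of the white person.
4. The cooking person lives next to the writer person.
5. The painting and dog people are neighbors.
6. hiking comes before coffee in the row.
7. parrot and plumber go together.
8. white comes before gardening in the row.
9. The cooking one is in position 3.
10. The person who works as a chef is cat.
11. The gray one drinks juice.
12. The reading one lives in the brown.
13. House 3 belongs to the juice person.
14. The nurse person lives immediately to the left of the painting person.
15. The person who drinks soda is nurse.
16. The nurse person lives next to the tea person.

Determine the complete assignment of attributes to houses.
Solution:

House | Color | Pet | Hobby | Job | Drink
-----------------------------------------
  1   | brown | rabbit | reading | nurse | soda
  2   | orange | parrot | painting | plumber | tea
  3   | gray | dog | cooking | pilot | juice
  4   | white | hamster | hiking | writer | smoothie
  5   | black | cat | gardening | chef | coffee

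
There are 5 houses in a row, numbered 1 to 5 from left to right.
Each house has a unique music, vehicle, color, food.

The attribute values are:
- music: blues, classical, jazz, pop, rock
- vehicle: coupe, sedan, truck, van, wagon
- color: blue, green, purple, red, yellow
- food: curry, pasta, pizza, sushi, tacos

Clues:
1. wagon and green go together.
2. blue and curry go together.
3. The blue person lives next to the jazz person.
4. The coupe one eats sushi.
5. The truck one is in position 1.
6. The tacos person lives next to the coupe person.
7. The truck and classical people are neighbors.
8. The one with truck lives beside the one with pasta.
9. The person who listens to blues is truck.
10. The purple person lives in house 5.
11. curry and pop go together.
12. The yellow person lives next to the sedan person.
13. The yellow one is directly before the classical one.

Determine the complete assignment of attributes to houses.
Solution:

House | Music | Vehicle | Color | Food
--------------------------------------
  1   | blues | truck | yellow | pizza
  2   | classical | sedan | red | pasta
  3   | pop | van | blue | curry
  4   | jazz | wagon | green | tacos
  5   | rock | coupe | purple | sushi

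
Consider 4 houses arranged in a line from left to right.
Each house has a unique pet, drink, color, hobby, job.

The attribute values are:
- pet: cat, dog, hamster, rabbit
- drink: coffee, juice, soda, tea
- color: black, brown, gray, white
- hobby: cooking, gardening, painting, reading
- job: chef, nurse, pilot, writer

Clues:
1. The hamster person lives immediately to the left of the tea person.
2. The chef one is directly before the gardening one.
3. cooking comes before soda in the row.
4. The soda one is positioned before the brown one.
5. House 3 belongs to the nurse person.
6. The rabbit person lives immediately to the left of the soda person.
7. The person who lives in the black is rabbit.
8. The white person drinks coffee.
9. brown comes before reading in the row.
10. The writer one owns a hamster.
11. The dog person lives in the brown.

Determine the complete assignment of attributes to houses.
Solution:

House | Pet | Drink | Color | Hobby | Job
-----------------------------------------
  1   | rabbit | juice | black | cooking | chef
  2   | hamster | soda | gray | gardening | writer
  3   | dog | tea | brown | painting | nurse
  4   | cat | coffee | white | reading | pilot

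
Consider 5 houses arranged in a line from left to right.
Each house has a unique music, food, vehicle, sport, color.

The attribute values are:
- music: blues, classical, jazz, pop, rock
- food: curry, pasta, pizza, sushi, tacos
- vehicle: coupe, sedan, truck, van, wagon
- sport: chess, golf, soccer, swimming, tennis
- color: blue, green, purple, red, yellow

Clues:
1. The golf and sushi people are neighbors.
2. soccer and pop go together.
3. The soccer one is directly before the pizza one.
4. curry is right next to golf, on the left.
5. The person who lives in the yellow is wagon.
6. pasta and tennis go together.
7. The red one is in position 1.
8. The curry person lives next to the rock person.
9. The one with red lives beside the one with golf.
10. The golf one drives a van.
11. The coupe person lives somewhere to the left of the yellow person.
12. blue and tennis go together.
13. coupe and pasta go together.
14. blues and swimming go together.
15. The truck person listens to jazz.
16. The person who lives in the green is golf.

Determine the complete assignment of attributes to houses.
Solution:

House | Music | Food | Vehicle | Sport | Color
----------------------------------------------
  1   | pop | curry | sedan | soccer | red
  2   | rock | pizza | van | golf | green
  3   | jazz | sushi | truck | chess | purple
  4   | classical | pasta | coupe | tennis | blue
  5   | blues | tacos | wagon | swimming | yellow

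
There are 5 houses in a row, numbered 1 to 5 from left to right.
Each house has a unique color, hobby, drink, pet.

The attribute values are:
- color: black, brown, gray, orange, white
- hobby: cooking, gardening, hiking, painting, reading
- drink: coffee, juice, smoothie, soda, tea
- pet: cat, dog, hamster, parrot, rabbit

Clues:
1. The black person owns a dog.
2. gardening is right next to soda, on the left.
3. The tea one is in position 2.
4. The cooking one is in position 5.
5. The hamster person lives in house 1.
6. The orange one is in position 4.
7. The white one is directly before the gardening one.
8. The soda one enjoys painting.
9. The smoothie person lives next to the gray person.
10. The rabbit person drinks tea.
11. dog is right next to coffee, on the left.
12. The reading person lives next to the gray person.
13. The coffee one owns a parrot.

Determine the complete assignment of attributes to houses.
Solution:

House | Color | Hobby | Drink | Pet
-----------------------------------
  1   | white | reading | smoothie | hamster
  2   | gray | gardening | tea | rabbit
  3   | black | painting | soda | dog
  4   | orange | hiking | coffee | parrot
  5   | brown | cooking | juice | cat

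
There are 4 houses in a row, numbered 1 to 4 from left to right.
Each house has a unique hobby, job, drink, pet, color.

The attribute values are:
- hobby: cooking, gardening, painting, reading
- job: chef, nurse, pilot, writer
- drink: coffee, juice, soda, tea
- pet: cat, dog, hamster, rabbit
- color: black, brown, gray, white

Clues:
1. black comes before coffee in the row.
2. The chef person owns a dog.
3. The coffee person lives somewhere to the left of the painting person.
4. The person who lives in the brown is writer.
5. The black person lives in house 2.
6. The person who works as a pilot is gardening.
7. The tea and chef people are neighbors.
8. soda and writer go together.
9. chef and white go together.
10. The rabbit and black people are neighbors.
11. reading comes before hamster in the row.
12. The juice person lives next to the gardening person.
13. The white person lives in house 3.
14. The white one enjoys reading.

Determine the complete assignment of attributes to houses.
Solution:

House | Hobby | Job | Drink | Pet | Color
-----------------------------------------
  1   | cooking | nurse | juice | rabbit | gray
  2   | gardening | pilot | tea | cat | black
  3   | reading | chef | coffee | dog | white
  4   | painting | writer | soda | hamster | brown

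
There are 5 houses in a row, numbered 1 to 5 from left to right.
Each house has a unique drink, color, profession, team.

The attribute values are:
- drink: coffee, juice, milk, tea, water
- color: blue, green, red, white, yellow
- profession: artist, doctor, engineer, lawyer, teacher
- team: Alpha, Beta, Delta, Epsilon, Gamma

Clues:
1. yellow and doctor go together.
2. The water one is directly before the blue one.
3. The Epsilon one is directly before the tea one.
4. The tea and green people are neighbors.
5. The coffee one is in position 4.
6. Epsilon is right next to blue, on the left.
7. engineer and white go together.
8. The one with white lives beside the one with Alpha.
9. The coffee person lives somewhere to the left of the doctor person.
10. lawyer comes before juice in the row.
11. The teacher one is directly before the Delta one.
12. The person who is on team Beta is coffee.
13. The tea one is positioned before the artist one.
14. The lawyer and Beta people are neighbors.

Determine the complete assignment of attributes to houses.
Solution:

House | Drink | Color | Profession | Team
-----------------------------------------
  1   | water | white | engineer | Epsilon
  2   | tea | blue | teacher | Alpha
  3   | milk | green | lawyer | Delta
  4   | coffee | red | artist | Beta
  5   | juice | yellow | doctor | Gamma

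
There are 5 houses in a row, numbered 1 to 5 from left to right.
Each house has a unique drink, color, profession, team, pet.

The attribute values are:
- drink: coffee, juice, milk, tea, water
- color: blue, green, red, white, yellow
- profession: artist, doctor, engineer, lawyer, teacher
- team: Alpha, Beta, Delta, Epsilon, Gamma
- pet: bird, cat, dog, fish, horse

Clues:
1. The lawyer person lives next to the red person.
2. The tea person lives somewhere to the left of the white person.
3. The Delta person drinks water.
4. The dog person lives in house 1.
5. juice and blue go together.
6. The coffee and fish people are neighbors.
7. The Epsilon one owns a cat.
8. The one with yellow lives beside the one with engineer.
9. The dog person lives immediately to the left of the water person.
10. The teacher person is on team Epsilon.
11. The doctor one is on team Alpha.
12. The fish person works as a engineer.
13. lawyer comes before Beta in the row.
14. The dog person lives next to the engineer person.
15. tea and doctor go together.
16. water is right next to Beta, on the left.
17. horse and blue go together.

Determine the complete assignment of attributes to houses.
Solution:

House | Drink | Color | Profession | Team | Pet
-----------------------------------------------
  1   | coffee | yellow | lawyer | Gamma | dog
  2   | water | red | engineer | Delta | fish
  3   | juice | blue | artist | Beta | horse
  4   | tea | green | doctor | Alpha | bird
  5   | milk | white | teacher | Epsilon | cat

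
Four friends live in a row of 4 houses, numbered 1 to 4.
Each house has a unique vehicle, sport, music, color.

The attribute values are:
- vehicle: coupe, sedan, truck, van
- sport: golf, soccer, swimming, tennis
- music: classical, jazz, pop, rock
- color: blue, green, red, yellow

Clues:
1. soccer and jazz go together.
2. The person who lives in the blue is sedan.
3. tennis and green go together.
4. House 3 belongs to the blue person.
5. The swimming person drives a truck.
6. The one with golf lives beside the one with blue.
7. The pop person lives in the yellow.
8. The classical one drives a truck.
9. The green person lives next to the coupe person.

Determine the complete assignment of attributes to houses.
Solution:

House | Vehicle | Sport | Music | Color
---------------------------------------
  1   | van | tennis | rock | green
  2   | coupe | golf | pop | yellow
  3   | sedan | soccer | jazz | blue
  4   | truck | swimming | classical | red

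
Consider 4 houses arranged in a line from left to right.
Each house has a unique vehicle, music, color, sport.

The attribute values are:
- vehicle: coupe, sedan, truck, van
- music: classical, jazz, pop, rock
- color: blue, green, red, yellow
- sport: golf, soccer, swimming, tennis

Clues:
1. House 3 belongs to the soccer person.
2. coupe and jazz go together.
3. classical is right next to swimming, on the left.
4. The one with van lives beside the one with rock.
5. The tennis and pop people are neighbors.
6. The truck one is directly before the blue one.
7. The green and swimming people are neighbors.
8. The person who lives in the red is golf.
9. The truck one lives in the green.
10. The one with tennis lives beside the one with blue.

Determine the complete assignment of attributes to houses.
Solution:

House | Vehicle | Music | Color | Sport
---------------------------------------
  1   | truck | classical | green | tennis
  2   | van | pop | blue | swimming
  3   | sedan | rock | yellow | soccer
  4   | coupe | jazz | red | golf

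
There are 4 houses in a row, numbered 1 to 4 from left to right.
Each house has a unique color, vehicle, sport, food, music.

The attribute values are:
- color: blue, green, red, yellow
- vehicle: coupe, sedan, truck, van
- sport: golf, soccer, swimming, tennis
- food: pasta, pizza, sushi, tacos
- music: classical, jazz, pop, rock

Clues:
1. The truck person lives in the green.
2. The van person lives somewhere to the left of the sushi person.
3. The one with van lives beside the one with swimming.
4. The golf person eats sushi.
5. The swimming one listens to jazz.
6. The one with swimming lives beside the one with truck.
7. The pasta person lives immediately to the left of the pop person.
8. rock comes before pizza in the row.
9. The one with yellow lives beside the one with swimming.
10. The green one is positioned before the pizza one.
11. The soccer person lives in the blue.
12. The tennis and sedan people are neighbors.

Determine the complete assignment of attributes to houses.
Solution:

House | Color | Vehicle | Sport | Food | Music
----------------------------------------------
  1   | yellow | van | tennis | tacos | rock
  2   | red | sedan | swimming | pasta | jazz
  3   | green | truck | golf | sushi | pop
  4   | blue | coupe | soccer | pizza | classical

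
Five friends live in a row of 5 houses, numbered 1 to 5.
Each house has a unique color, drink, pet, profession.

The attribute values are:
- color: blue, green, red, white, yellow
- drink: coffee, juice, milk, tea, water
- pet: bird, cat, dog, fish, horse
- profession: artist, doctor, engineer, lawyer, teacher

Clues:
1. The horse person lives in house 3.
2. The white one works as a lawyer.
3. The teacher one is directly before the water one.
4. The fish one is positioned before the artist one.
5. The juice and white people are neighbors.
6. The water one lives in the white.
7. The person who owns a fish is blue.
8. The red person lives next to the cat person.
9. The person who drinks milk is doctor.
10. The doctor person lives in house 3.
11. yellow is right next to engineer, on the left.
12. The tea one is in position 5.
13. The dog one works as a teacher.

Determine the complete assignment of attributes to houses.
Solution:

House | Color | Drink | Pet | Profession
----------------------------------------
  1   | red | juice | dog | teacher
  2   | white | water | cat | lawyer
  3   | yellow | milk | horse | doctor
  4   | blue | coffee | fish | engineer
  5   | green | tea | bird | artist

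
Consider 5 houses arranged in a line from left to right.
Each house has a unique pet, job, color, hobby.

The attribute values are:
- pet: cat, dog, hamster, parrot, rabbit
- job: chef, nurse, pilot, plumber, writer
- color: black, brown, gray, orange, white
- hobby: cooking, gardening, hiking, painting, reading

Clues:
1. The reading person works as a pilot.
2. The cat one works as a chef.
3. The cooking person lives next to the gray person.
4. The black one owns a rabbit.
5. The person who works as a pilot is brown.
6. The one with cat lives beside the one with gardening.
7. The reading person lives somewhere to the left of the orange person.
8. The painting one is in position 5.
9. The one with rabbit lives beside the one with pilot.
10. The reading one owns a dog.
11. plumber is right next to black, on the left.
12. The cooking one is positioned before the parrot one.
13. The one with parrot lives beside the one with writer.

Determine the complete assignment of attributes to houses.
Solution:

House | Pet | Job | Color | Hobby
---------------------------------
  1   | cat | chef | white | cooking
  2   | parrot | plumber | gray | gardening
  3   | rabbit | writer | black | hiking
  4   | dog | pilot | brown | reading
  5   | hamster | nurse | orange | painting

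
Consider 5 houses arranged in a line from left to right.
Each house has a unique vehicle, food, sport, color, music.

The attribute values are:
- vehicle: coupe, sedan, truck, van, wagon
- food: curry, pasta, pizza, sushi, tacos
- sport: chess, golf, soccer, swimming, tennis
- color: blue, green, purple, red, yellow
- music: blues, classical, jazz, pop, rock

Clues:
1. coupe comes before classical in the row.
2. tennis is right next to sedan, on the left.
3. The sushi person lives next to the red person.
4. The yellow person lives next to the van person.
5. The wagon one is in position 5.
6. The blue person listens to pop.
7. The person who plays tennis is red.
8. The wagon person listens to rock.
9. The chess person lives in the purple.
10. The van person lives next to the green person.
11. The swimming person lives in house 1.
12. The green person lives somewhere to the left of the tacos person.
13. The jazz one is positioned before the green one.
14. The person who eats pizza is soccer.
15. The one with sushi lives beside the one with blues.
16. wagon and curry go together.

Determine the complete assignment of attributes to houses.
Solution:

House | Vehicle | Food | Sport | Color | Music
----------------------------------------------
  1   | coupe | sushi | swimming | yellow | jazz
  2   | van | pasta | tennis | red | blues
  3   | sedan | pizza | soccer | green | classical
  4   | truck | tacos | golf | blue | pop
  5   | wagon | curry | chess | purple | rock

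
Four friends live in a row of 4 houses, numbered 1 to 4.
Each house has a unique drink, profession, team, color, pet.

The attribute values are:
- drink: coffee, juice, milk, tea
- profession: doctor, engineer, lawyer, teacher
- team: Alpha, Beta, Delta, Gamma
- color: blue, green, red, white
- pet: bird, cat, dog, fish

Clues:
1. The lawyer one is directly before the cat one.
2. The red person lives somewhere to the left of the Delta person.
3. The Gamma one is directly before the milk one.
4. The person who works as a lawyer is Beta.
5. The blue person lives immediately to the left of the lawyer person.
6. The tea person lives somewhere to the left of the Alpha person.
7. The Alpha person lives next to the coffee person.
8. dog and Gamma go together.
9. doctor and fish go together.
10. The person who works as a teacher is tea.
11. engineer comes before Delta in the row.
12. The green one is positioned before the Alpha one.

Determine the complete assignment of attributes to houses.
Solution:

House | Drink | Profession | Team | Color | Pet
-----------------------------------------------
  1   | tea | teacher | Gamma | blue | dog
  2   | milk | lawyer | Beta | green | bird
  3   | juice | engineer | Alpha | red | cat
  4   | coffee | doctor | Delta | white | fish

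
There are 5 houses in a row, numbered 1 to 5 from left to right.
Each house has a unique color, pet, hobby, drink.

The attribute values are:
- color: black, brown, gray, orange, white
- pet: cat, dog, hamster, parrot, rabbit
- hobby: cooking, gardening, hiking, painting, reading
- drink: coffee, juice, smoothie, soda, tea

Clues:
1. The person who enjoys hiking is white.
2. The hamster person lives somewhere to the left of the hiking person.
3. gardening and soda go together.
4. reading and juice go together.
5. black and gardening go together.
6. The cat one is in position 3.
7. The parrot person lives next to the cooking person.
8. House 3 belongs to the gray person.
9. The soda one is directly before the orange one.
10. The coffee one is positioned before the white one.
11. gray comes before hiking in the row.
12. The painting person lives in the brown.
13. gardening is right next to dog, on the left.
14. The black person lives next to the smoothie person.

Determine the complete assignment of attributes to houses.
Solution:

House | Color | Pet | Hobby | Drink
-----------------------------------
  1   | black | parrot | gardening | soda
  2   | orange | dog | cooking | smoothie
  3   | gray | cat | reading | juice
  4   | brown | hamster | painting | coffee
  5   | white | rabbit | hiking | tea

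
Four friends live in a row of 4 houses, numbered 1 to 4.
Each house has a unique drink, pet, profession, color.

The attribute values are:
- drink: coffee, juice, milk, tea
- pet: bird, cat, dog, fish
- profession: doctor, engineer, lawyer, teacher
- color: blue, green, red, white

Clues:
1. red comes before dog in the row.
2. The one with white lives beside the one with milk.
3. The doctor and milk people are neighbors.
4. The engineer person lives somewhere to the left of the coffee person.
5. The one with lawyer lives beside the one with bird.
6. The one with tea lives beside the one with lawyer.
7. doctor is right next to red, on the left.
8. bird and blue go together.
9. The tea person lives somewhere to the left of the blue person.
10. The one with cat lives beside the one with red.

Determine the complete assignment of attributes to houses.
Solution:

House | Drink | Pet | Profession | Color
----------------------------------------
  1   | tea | cat | doctor | white
  2   | milk | fish | lawyer | red
  3   | juice | bird | engineer | blue
  4   | coffee | dog | teacher | green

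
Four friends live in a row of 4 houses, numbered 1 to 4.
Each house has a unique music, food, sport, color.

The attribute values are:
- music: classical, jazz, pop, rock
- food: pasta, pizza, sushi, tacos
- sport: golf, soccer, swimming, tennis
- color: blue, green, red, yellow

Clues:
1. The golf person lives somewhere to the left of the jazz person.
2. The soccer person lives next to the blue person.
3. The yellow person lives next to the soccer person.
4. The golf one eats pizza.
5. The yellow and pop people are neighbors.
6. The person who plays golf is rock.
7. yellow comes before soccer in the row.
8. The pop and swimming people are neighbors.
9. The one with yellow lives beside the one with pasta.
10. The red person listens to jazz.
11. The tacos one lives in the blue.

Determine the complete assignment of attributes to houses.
Solution:

House | Music | Food | Sport | Color
------------------------------------
  1   | rock | pizza | golf | yellow
  2   | pop | pasta | soccer | green
  3   | classical | tacos | swimming | blue
  4   | jazz | sushi | tennis | red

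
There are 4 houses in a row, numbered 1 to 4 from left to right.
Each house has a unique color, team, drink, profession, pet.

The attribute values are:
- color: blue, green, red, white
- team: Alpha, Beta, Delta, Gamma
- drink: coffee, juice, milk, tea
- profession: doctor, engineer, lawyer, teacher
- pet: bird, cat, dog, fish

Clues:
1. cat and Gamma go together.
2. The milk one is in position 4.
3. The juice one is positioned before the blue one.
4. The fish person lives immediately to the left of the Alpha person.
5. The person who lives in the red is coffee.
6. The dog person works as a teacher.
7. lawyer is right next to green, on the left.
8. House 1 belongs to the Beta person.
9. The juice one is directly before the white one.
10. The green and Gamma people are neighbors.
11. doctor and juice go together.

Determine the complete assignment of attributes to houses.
Solution:

House | Color | Team | Drink | Profession | Pet
-----------------------------------------------
  1   | red | Beta | coffee | lawyer | fish
  2   | green | Alpha | juice | doctor | bird
  3   | white | Gamma | tea | engineer | cat
  4   | blue | Delta | milk | teacher | dog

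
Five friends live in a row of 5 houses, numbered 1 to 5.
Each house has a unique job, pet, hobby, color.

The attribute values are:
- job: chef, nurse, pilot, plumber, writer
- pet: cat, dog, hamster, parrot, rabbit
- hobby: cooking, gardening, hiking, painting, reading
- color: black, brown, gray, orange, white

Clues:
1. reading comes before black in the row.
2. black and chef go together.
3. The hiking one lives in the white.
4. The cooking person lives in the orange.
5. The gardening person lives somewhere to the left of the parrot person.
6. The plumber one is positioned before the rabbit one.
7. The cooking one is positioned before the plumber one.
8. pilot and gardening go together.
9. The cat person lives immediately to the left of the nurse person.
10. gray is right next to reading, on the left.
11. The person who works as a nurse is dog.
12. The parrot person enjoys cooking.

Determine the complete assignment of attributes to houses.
Solution:

House | Job | Pet | Hobby | Color
---------------------------------
  1   | pilot | cat | gardening | gray
  2   | nurse | dog | reading | brown
  3   | writer | parrot | cooking | orange
  4   | plumber | hamster | hiking | white
  5   | chef | rabbit | painting | black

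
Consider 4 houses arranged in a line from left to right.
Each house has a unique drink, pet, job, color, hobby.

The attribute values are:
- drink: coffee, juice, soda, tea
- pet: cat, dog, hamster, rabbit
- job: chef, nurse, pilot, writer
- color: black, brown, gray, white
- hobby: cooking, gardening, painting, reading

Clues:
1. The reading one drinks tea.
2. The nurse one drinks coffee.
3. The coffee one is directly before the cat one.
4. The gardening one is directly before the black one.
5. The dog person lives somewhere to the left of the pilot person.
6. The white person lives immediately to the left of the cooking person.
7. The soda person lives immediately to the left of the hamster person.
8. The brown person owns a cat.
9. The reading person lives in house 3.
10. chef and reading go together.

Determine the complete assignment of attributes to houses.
Solution:

House | Drink | Pet | Job | Color | Hobby
-----------------------------------------
  1   | soda | dog | writer | white | gardening
  2   | coffee | hamster | nurse | black | cooking
  3   | tea | cat | chef | brown | reading
  4   | juice | rabbit | pilot | gray | painting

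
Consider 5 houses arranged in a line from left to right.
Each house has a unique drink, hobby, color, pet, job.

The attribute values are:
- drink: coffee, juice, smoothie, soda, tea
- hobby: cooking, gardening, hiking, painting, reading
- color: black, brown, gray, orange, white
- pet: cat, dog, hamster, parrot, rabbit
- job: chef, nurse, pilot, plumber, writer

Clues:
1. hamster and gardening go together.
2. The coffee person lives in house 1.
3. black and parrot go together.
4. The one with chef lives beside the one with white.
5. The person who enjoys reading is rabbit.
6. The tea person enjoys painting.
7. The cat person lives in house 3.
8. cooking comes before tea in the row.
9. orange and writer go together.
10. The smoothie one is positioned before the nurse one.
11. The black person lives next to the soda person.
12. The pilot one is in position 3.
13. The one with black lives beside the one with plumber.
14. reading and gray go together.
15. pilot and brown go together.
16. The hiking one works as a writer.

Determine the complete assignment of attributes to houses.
Solution:

House | Drink | Hobby | Color | Pet | Job
-----------------------------------------
  1   | coffee | cooking | black | parrot | chef
  2   | soda | gardening | white | hamster | plumber
  3   | tea | painting | brown | cat | pilot
  4   | smoothie | hiking | orange | dog | writer
  5   | juice | reading | gray | rabbit | nurse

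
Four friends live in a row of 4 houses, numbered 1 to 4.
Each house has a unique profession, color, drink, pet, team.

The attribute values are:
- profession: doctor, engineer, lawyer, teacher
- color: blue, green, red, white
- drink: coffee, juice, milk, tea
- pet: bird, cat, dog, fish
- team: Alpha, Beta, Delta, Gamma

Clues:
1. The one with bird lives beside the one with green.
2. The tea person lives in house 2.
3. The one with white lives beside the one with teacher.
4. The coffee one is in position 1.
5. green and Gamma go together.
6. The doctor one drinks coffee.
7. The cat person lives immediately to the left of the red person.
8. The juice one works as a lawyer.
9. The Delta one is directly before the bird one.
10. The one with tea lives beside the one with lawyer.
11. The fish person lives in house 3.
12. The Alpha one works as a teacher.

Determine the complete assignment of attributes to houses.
Solution:

House | Profession | Color | Drink | Pet | Team
-----------------------------------------------
  1   | doctor | white | coffee | cat | Delta
  2   | teacher | red | tea | bird | Alpha
  3   | lawyer | green | juice | fish | Gamma
  4   | engineer | blue | milk | dog | Beta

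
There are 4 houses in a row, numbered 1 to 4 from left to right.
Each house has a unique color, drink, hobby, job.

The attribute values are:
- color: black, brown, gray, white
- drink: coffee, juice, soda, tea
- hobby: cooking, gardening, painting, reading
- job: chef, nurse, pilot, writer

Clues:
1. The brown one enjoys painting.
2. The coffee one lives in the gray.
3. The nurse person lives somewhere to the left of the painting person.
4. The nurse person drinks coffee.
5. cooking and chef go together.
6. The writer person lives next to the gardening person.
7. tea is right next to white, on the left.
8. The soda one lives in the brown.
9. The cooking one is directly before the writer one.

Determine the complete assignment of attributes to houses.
Solution:

House | Color | Drink | Hobby | Job
-----------------------------------
  1   | black | tea | cooking | chef
  2   | white | juice | reading | writer
  3   | gray | coffee | gardening | nurse
  4   | brown | soda | painting | pilot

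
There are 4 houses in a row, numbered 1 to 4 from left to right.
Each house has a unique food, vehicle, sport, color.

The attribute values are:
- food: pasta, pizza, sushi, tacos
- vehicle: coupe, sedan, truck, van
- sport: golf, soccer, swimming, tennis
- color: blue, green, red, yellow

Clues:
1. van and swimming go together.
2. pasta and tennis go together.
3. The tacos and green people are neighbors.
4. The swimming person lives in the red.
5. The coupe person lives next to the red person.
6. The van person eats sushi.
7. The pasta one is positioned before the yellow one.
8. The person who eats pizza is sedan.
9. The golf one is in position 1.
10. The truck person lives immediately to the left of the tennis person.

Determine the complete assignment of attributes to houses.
Solution:

House | Food | Vehicle | Sport | Color
--------------------------------------
  1   | tacos | truck | golf | blue
  2   | pasta | coupe | tennis | green
  3   | sushi | van | swimming | red
  4   | pizza | sedan | soccer | yellow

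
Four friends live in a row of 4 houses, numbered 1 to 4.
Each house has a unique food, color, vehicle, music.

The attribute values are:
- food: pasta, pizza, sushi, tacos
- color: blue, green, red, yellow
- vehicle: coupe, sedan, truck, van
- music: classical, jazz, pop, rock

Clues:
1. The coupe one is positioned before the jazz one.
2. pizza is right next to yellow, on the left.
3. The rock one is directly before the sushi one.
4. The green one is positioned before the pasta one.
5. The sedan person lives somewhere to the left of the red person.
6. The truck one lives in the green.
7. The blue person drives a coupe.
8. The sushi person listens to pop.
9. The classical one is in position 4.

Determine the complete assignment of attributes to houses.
Solution:

House | Food | Color | Vehicle | Music
--------------------------------------
  1   | pizza | blue | coupe | rock
  2   | sushi | yellow | sedan | pop
  3   | tacos | green | truck | jazz
  4   | pasta | red | van | classical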